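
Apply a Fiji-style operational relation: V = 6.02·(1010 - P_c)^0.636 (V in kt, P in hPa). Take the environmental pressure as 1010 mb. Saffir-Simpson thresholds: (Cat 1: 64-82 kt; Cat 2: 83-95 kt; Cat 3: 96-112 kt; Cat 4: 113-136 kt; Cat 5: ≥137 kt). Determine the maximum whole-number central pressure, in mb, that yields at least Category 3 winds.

932 mb

Category 3 begins at V = 96 kt.
Required ΔP = (96/6.02)^(1/0.636) = 15.947^1.572 ≈ 77.80 mb.
P_c ≤ 1010 − 77.80 = 932.20, so the highest integer P_c is 932 mb.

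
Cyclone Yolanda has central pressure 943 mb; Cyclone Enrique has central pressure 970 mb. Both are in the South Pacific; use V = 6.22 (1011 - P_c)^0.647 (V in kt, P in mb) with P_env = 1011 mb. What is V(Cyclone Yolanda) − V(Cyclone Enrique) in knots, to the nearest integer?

Cyclone Yolanda: ΔP = 68; V ≈ 6.22 × 68^0.647 ≈ 95.37 kt.
Cyclone Enrique: ΔP = 41; V ≈ 6.22 × 41^0.647 ≈ 68.75 kt.
Difference ≈ 95.37 − 68.75 = 26.62 → 27 kt.

27 kt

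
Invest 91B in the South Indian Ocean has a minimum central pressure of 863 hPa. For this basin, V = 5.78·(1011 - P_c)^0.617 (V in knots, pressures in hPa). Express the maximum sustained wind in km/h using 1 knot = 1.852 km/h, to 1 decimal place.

233.7 km/h

ΔP = 1011 − 863 = 148 hPa.
V ≈ 5.78 × 148^0.617 = 5.78 × 21.830 ≈ 126.177 kt.
126.177 × 1.852 ≈ 233.68 km/h → 233.7 km/h.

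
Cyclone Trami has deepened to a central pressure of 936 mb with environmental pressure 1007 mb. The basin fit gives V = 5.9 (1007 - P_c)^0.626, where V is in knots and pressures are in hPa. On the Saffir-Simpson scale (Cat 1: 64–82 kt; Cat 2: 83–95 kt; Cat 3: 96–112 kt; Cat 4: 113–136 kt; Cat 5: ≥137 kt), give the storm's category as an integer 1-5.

2

ΔP = 1007 − 936 = 71 mb.
V ≈ 5.9 × 71^0.626 = 5.9 × 14.42 ≈ 85 kt.
85 kt falls in the Category 2 band.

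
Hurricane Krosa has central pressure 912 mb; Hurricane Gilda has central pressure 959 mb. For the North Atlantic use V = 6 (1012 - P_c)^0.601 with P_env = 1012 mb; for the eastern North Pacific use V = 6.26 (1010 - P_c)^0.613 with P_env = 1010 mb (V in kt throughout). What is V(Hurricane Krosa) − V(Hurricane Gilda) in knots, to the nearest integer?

26 kt

Hurricane Krosa: ΔP = 100; V ≈ 6 × 100^0.601 ≈ 95.53 kt.
Hurricane Gilda: ΔP = 51; V ≈ 6.26 × 51^0.613 ≈ 69.71 kt.
Difference ≈ 95.53 − 69.71 = 25.82 → 26 kt.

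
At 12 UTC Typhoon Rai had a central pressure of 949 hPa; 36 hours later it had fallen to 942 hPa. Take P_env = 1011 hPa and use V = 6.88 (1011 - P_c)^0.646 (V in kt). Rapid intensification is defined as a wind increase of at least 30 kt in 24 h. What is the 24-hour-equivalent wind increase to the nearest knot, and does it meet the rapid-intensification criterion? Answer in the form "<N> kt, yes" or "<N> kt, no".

5 kt, no

V₁: ΔP = 62, V ≈ 6.88 × 62^0.646 ≈ 98.96 kt.
V₂: ΔP = 69, V ≈ 6.88 × 69^0.646 ≈ 106.04 kt.
ΔV over 36 h = 7.08 kt → 24 h equivalent = 7.08 × 24/36 ≈ 4.72 kt.
5 kt < 30 kt ⇒ not rapid intensification.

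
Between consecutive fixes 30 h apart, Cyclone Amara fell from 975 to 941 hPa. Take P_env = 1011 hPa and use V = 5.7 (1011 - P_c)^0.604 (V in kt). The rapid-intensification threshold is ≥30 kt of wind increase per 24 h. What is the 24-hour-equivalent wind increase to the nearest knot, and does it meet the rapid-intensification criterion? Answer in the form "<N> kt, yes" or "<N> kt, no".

20 kt, no

V₁: ΔP = 36, V ≈ 5.7 × 36^0.604 ≈ 49.65 kt.
V₂: ΔP = 70, V ≈ 5.7 × 70^0.604 ≈ 74.18 kt.
ΔV over 30 h = 24.53 kt → 24 h equivalent = 24.53 × 24/30 ≈ 19.62 kt.
20 kt < 30 kt ⇒ not rapid intensification.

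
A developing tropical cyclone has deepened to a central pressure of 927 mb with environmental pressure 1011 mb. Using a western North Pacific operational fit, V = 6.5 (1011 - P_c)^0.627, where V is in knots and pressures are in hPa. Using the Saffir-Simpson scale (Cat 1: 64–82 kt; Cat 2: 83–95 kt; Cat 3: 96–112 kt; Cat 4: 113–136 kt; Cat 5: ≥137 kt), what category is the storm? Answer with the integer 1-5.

3

ΔP = 1011 − 927 = 84 mb.
V ≈ 6.5 × 84^0.627 = 6.5 × 16.09 ≈ 105 kt.
105 kt falls in the Category 3 band.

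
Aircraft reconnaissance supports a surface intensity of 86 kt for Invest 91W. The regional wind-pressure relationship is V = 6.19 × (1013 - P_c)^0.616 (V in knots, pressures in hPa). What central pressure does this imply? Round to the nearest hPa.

ΔP = (V / 6.19)^(1/0.616) = (86/6.19)^1.623.
86/6.19 = 13.893; 13.893^1.623 ≈ 71.65 hPa.
P_c = 1013 − 71.65 = 941.35 ≈ 941 hPa.

941 hPa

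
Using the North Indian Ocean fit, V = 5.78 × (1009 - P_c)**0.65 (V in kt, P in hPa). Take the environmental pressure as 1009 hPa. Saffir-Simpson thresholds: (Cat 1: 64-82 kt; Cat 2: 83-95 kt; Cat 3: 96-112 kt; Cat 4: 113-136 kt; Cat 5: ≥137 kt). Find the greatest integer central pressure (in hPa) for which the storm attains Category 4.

912 hPa

Category 4 begins at V = 113 kt.
Required ΔP = (113/5.78)^(1/0.65) = 19.550^1.538 ≈ 96.91 hPa.
P_c ≤ 1009 − 96.91 = 912.09, so the highest integer P_c is 912 hPa.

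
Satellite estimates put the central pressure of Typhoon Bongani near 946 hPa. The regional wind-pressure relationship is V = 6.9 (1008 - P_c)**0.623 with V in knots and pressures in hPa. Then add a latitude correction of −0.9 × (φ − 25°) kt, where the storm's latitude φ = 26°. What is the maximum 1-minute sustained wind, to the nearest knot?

89 kt

ΔP = 1008 − 946 = 62 hPa.
62^0.623 ≈ 13.082.
V ≈ 6.9 × 13.082 ≈ 90.3 kt.
Latitude correction: −0.9 × (26 − 25) = -0.9 kt.
Corrected V ≈ 89.4 kt → 89 kt.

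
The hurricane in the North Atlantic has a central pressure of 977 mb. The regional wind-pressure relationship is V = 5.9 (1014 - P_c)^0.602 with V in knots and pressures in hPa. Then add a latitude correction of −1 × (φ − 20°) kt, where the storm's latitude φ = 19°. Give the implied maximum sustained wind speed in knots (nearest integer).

ΔP = 1014 − 977 = 37 mb.
37^0.602 ≈ 8.791.
V ≈ 5.9 × 8.791 ≈ 51.9 kt.
Latitude correction: −1 × (19 − 20) = 1 kt.
Corrected V ≈ 52.9 kt → 53 kt.

53 kt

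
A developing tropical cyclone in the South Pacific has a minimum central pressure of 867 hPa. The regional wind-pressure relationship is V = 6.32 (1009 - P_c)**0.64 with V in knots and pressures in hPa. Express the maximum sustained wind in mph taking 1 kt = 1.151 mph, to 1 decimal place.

ΔP = 1009 − 867 = 142 hPa.
V ≈ 6.32 × 142^0.64 = 6.32 × 23.849 ≈ 150.724 kt.
150.724 × 1.151 ≈ 173.48 mph → 173.5 mph.

173.5 mph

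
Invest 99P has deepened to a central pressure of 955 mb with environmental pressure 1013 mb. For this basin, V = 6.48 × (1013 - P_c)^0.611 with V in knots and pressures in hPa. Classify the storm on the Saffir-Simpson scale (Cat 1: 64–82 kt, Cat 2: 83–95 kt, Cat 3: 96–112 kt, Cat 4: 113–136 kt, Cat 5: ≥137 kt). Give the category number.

1

ΔP = 1013 − 955 = 58 mb.
V ≈ 6.48 × 58^0.611 = 6.48 × 11.95 ≈ 77 kt.
77 kt falls in the Category 1 band.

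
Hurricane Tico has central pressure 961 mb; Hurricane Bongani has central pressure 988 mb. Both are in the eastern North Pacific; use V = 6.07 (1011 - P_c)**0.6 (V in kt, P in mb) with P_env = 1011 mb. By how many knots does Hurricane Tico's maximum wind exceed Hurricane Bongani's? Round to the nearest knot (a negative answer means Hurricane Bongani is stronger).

Hurricane Tico: ΔP = 50; V ≈ 6.07 × 50^0.6 ≈ 63.47 kt.
Hurricane Bongani: ΔP = 23; V ≈ 6.07 × 23^0.6 ≈ 39.83 kt.
Difference ≈ 63.47 − 39.83 = 23.64 → 24 kt.

24 kt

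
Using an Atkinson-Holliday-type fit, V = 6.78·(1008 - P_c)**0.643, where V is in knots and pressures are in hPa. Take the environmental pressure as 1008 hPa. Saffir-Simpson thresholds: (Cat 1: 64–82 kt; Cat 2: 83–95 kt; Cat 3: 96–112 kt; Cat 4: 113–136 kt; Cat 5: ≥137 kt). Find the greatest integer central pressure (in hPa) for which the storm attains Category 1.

975 hPa

Category 1 begins at V = 64 kt.
Required ΔP = (64/6.78)^(1/0.643) = 9.440^1.555 ≈ 32.83 hPa.
P_c ≤ 1008 − 32.83 = 975.17, so the highest integer P_c is 975 hPa.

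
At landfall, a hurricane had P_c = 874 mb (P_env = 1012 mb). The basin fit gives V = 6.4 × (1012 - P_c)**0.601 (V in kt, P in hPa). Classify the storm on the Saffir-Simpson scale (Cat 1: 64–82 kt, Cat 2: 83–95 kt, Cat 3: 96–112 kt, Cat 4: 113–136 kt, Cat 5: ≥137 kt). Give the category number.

ΔP = 1012 − 874 = 138 mb.
V ≈ 6.4 × 138^0.601 = 6.4 × 19.32 ≈ 124 kt.
124 kt falls in the Category 4 band.

4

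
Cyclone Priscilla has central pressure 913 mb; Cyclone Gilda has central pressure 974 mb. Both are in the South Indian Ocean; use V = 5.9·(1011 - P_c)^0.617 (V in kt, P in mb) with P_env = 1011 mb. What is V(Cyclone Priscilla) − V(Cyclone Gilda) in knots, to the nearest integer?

45 kt

Cyclone Priscilla: ΔP = 98; V ≈ 5.9 × 98^0.617 ≈ 99.87 kt.
Cyclone Gilda: ΔP = 37; V ≈ 5.9 × 37^0.617 ≈ 54.76 kt.
Difference ≈ 99.87 − 54.76 = 45.11 → 45 kt.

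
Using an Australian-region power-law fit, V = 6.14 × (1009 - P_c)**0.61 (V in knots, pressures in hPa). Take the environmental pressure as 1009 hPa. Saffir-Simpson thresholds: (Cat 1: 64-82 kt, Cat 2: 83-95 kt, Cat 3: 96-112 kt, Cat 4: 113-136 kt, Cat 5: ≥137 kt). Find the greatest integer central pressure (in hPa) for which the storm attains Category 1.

Category 1 begins at V = 64 kt.
Required ΔP = (64/6.14)^(1/0.61) = 10.423^1.639 ≈ 46.65 hPa.
P_c ≤ 1009 − 46.65 = 962.35, so the highest integer P_c is 962 hPa.

962 hPa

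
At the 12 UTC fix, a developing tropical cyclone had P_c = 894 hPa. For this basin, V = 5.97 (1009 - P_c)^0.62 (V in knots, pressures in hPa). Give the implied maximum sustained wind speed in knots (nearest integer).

ΔP = 1009 − 894 = 115 hPa.
115^0.62 ≈ 18.951.
V ≈ 5.97 × 18.951 ≈ 113.1 kt.

113 kt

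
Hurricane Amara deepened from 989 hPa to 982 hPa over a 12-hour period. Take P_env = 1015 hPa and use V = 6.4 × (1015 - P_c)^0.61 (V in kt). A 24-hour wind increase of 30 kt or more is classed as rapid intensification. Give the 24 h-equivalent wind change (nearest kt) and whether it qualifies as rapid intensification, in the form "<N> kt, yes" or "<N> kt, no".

15 kt, no

V₁: ΔP = 26, V ≈ 6.4 × 26^0.61 ≈ 46.70 kt.
V₂: ΔP = 33, V ≈ 6.4 × 33^0.61 ≈ 54.01 kt.
ΔV over 12 h = 7.31 kt → 24 h equivalent = 7.31 × 24/12 ≈ 14.62 kt.
15 kt < 30 kt ⇒ not rapid intensification.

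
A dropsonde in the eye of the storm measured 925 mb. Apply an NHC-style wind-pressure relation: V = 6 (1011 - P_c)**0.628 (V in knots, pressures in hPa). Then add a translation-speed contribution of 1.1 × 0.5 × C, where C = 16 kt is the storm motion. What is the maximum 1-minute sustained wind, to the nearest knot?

ΔP = 1011 − 925 = 86 mb.
86^0.628 ≈ 16.401.
V ≈ 6 × 16.401 ≈ 98.4 kt.
Translation term: 1.1 × 0.5 × 16 = 8.8 kt.
Corrected V ≈ 107.2 kt → 107 kt.

107 kt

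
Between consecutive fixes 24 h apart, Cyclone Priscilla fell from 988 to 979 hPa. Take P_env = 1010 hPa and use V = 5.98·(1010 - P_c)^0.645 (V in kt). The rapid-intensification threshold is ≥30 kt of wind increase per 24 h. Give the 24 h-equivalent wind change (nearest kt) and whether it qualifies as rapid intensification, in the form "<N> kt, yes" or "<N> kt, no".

V₁: ΔP = 22, V ≈ 5.98 × 22^0.645 ≈ 43.91 kt.
V₂: ΔP = 31, V ≈ 5.98 × 31^0.645 ≈ 54.78 kt.
ΔV over 24 h = 10.87 kt → 24 h equivalent = 10.87 × 24/24 ≈ 10.87 kt.
11 kt < 30 kt ⇒ not rapid intensification.

11 kt, no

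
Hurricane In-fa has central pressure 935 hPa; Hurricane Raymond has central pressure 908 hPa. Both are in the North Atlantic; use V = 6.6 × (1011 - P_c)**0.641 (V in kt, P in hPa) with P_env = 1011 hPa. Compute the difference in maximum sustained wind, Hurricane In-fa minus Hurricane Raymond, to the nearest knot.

-23 kt

Hurricane In-fa: ΔP = 76; V ≈ 6.6 × 76^0.641 ≈ 105.96 kt.
Hurricane Raymond: ΔP = 103; V ≈ 6.6 × 103^0.641 ≈ 128.76 kt.
Difference ≈ 105.96 − 128.76 = -22.80 → -23 kt.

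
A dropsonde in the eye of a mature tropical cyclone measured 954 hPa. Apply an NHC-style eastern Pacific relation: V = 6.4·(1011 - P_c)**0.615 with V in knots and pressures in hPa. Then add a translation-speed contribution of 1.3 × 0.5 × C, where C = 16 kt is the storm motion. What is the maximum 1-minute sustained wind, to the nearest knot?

ΔP = 1011 − 954 = 57 hPa.
57^0.615 ≈ 12.019.
V ≈ 6.4 × 12.019 ≈ 76.9 kt.
Translation term: 1.3 × 0.5 × 16 = 10.4 kt.
Corrected V ≈ 87.3 kt → 87 kt.

87 kt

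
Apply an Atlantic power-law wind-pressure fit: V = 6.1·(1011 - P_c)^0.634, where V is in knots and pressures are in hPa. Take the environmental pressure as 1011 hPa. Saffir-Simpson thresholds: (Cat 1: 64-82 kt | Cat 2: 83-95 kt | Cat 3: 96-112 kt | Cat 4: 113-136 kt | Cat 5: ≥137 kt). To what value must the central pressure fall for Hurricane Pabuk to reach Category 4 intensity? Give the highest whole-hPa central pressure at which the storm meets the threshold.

Category 4 begins at V = 113 kt.
Required ΔP = (113/6.1)^(1/0.634) = 18.525^1.577 ≈ 99.91 hPa.
P_c ≤ 1011 − 99.91 = 911.09, so the highest integer P_c is 911 hPa.

911 hPa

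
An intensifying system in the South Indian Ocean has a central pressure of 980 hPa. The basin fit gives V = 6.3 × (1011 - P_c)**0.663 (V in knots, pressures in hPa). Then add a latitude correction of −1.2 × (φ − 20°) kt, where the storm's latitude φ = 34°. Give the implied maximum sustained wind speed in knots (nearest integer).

ΔP = 1011 − 980 = 31 hPa.
31^0.663 ≈ 9.745.
V ≈ 6.3 × 9.745 ≈ 61.4 kt.
Latitude correction: −1.2 × (34 − 20) = -16.8 kt.
Corrected V ≈ 44.6 kt → 45 kt.

45 kt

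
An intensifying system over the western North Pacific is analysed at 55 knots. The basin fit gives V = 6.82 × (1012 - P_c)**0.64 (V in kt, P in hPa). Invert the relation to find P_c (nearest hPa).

986 hPa

ΔP = (V / 6.82)^(1/0.64) = (55/6.82)^1.562.
55/6.82 = 8.065; 8.065^1.562 ≈ 26.09 hPa.
P_c = 1012 − 26.09 = 985.91 ≈ 986 hPa.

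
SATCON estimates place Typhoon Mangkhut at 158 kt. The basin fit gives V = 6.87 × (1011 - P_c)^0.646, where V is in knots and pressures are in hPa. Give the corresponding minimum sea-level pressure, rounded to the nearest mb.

ΔP = (V / 6.87)^(1/0.646) = (158/6.87)^1.548.
158/6.87 = 22.999; 22.999^1.548 ≈ 128.20 mb.
P_c = 1011 − 128.20 = 882.80 ≈ 883 mb.

883 mb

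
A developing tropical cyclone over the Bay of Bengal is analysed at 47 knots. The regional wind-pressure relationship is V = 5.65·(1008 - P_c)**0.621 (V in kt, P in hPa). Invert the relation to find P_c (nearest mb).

978 mb

ΔP = (V / 5.65)^(1/0.621) = (47/5.65)^1.610.
47/5.65 = 8.319; 8.319^1.610 ≈ 30.31 mb.
P_c = 1008 − 30.31 = 977.69 ≈ 978 mb.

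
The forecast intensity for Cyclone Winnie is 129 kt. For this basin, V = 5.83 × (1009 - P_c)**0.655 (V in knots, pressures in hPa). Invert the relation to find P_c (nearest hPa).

ΔP = (V / 5.83)^(1/0.655) = (129/5.83)^1.527.
129/5.83 = 22.127; 22.127^1.527 ≈ 113.06 hPa.
P_c = 1009 − 113.06 = 895.94 ≈ 896 hPa.

896 hPa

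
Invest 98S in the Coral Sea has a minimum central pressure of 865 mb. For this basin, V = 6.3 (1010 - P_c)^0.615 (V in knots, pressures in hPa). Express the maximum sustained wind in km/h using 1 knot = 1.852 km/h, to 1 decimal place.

249.0 km/h

ΔP = 1010 − 865 = 145 mb.
V ≈ 6.3 × 145^0.615 = 6.3 × 21.342 ≈ 134.457 kt.
134.457 × 1.852 ≈ 249.01 km/h → 249.0 km/h.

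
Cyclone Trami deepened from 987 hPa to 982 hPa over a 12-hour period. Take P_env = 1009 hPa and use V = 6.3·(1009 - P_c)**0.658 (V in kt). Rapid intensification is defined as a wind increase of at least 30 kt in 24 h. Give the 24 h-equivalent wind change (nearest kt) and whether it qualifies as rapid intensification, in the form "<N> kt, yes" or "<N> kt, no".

V₁: ΔP = 22, V ≈ 6.3 × 22^0.658 ≈ 48.16 kt.
V₂: ΔP = 27, V ≈ 6.3 × 27^0.658 ≈ 55.10 kt.
ΔV over 12 h = 6.94 kt → 24 h equivalent = 6.94 × 24/12 ≈ 13.88 kt.
14 kt < 30 kt ⇒ not rapid intensification.

14 kt, no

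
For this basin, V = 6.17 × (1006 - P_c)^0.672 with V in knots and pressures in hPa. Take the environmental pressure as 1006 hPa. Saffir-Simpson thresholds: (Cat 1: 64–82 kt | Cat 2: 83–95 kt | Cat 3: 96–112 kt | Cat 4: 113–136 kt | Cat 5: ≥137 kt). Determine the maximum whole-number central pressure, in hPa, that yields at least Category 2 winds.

Category 2 begins at V = 83 kt.
Required ΔP = (83/6.17)^(1/0.672) = 13.452^1.488 ≈ 47.84 hPa.
P_c ≤ 1006 − 47.84 = 958.16, so the highest integer P_c is 958 hPa.

958 hPa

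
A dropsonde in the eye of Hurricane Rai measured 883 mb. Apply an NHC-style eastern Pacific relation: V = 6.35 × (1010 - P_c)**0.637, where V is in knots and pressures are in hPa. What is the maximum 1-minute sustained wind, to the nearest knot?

ΔP = 1010 − 883 = 127 mb.
127^0.637 ≈ 21.884.
V ≈ 6.35 × 21.884 ≈ 139.0 kt.

139 kt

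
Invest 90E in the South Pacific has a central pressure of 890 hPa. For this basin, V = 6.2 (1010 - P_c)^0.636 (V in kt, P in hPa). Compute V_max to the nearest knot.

130 kt

ΔP = 1010 − 890 = 120 hPa.
120^0.636 ≈ 21.007.
V ≈ 6.2 × 21.007 ≈ 130.2 kt.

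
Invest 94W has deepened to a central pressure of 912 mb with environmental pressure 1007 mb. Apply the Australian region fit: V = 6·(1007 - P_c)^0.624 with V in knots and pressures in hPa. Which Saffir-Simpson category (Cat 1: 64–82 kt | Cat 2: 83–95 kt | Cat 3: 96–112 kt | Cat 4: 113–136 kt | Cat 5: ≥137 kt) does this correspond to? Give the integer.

3

ΔP = 1007 − 912 = 95 mb.
V ≈ 6 × 95^0.624 = 6 × 17.14 ≈ 103 kt.
103 kt falls in the Category 3 band.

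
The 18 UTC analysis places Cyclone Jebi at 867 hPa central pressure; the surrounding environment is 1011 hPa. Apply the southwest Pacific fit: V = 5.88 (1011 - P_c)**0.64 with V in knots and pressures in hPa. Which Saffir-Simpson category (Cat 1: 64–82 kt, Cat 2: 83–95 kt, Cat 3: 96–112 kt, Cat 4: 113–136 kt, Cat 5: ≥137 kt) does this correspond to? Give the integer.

5

ΔP = 1011 − 867 = 144 hPa.
V ≈ 5.88 × 144^0.64 = 5.88 × 24.06 ≈ 141 kt.
141 kt falls in the Category 5 band.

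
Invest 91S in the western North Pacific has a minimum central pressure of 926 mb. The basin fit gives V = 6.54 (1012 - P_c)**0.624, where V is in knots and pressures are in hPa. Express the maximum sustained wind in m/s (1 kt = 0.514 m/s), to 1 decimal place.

ΔP = 1012 − 926 = 86 mb.
V ≈ 6.54 × 86^0.624 = 6.54 × 16.111 ≈ 105.367 kt.
105.367 × 0.514 ≈ 54.16 m/s → 54.2 m/s.

54.2 m/s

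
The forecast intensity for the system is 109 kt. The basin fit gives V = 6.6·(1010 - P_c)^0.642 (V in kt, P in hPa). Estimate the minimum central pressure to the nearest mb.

ΔP = (V / 6.6)^(1/0.642) = (109/6.6)^1.558.
109/6.6 = 16.515; 16.515^1.558 ≈ 78.89 mb.
P_c = 1010 − 78.89 = 931.11 ≈ 931 mb.

931 mb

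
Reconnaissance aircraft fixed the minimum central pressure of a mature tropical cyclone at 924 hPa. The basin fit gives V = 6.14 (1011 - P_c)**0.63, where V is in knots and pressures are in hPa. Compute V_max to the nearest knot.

102 kt

ΔP = 1011 − 924 = 87 hPa.
87^0.63 ≈ 16.669.
V ≈ 6.14 × 16.669 ≈ 102.3 kt.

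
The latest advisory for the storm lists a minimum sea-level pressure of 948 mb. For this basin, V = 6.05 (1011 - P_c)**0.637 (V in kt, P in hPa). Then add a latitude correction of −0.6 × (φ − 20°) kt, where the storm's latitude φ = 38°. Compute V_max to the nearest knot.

74 kt

ΔP = 1011 − 948 = 63 mb.
63^0.637 ≈ 14.002.
V ≈ 6.05 × 14.002 ≈ 84.7 kt.
Latitude correction: −0.6 × (38 − 20) = -10.8 kt.
Corrected V ≈ 73.9 kt → 74 kt.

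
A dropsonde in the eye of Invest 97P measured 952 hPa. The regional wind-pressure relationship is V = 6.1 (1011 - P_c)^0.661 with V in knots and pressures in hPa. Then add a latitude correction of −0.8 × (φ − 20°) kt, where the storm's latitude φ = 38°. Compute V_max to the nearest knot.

ΔP = 1011 − 952 = 59 hPa.
59^0.661 ≈ 14.809.
V ≈ 6.1 × 14.809 ≈ 90.3 kt.
Latitude correction: −0.8 × (38 − 20) = -14.4 kt.
Corrected V ≈ 75.9 kt → 76 kt.

76 kt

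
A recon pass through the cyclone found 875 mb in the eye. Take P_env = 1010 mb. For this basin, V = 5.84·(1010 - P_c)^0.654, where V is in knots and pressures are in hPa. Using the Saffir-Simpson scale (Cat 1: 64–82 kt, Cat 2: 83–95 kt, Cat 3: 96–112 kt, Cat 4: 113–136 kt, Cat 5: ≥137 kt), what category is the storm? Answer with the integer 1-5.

5

ΔP = 1010 − 875 = 135 mb.
V ≈ 5.84 × 135^0.654 = 5.84 × 24.73 ≈ 144 kt.
144 kt falls in the Category 5 band.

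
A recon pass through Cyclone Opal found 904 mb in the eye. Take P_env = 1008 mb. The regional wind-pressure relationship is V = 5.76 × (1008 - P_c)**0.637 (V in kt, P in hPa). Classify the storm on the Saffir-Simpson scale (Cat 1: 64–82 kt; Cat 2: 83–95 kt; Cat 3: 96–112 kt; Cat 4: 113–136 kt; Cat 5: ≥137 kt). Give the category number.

ΔP = 1008 − 904 = 104 mb.
V ≈ 5.76 × 104^0.637 = 5.76 × 19.27 ≈ 111 kt.
111 kt falls in the Category 3 band.

3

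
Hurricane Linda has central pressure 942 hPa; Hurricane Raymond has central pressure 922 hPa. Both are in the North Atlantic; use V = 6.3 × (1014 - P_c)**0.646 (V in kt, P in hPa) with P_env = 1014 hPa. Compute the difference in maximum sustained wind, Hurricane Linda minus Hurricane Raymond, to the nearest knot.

Hurricane Linda: ΔP = 72; V ≈ 6.3 × 72^0.646 ≈ 99.81 kt.
Hurricane Raymond: ΔP = 92; V ≈ 6.3 × 92^0.646 ≈ 116.94 kt.
Difference ≈ 99.81 − 116.94 = -17.13 → -17 kt.

-17 kt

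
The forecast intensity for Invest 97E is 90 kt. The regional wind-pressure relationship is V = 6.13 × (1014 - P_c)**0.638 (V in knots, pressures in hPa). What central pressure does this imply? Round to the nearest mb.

947 mb

ΔP = (V / 6.13)^(1/0.638) = (90/6.13)^1.567.
90/6.13 = 14.682; 14.682^1.567 ≈ 67.42 mb.
P_c = 1014 − 67.42 = 946.58 ≈ 947 mb.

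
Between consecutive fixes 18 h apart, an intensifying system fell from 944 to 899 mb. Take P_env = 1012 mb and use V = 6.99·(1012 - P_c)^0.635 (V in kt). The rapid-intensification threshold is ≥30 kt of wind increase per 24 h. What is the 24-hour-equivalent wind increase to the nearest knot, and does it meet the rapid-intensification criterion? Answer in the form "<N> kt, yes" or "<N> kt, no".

52 kt, yes

V₁: ΔP = 68, V ≈ 6.99 × 68^0.635 ≈ 101.89 kt.
V₂: ΔP = 113, V ≈ 6.99 × 113^0.635 ≈ 140.66 kt.
ΔV over 18 h = 38.77 kt → 24 h equivalent = 38.77 × 24/18 ≈ 51.69 kt.
52 kt ≥ 30 kt ⇒ rapid intensification.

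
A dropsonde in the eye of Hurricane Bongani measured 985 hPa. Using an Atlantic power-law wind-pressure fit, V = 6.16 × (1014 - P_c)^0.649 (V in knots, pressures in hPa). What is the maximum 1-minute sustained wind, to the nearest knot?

55 kt

ΔP = 1014 − 985 = 29 hPa.
29^0.649 ≈ 8.894.
V ≈ 6.16 × 8.894 ≈ 54.8 kt.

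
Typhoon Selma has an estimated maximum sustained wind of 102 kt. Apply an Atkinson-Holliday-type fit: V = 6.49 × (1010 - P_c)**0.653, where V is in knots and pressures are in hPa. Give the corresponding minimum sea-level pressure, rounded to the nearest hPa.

ΔP = (V / 6.49)^(1/0.653) = (102/6.49)^1.531.
102/6.49 = 15.716; 15.716^1.531 ≈ 67.93 hPa.
P_c = 1010 − 67.93 = 942.07 ≈ 942 hPa.

942 hPa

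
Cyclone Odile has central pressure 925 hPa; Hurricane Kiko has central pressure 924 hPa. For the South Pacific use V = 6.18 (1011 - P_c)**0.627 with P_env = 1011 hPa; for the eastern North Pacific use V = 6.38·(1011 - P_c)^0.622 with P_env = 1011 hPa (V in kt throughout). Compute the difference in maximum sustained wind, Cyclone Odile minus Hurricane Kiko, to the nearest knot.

Cyclone Odile: ΔP = 86; V ≈ 6.18 × 86^0.627 ≈ 100.91 kt.
Hurricane Kiko: ΔP = 87; V ≈ 6.38 × 87^0.622 ≈ 102.61 kt.
Difference ≈ 100.91 − 102.61 = -1.70 → -2 kt.

-2 kt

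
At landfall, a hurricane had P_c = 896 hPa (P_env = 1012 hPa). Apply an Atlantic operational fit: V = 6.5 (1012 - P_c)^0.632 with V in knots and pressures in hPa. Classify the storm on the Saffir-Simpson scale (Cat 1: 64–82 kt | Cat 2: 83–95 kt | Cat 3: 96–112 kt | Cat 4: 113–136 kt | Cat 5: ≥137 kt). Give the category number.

4

ΔP = 1012 − 896 = 116 hPa.
V ≈ 6.5 × 116^0.632 = 6.5 × 20.17 ≈ 131 kt.
131 kt falls in the Category 4 band.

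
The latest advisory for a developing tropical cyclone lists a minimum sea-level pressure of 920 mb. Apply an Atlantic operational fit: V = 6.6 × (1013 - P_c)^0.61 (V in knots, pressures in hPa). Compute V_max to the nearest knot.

105 kt

ΔP = 1013 − 920 = 93 mb.
93^0.61 ≈ 15.877.
V ≈ 6.6 × 15.877 ≈ 104.8 kt.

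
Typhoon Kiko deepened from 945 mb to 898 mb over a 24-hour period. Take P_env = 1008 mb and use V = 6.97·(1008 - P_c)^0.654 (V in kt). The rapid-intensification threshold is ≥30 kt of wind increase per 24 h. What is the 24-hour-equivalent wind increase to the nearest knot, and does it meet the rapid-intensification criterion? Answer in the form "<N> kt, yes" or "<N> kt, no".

V₁: ΔP = 63, V ≈ 6.97 × 63^0.654 ≈ 104.71 kt.
V₂: ΔP = 110, V ≈ 6.97 × 110^0.654 ≈ 150.77 kt.
ΔV over 24 h = 46.06 kt → 24 h equivalent = 46.06 × 24/24 ≈ 46.06 kt.
46 kt ≥ 30 kt ⇒ rapid intensification.

46 kt, yes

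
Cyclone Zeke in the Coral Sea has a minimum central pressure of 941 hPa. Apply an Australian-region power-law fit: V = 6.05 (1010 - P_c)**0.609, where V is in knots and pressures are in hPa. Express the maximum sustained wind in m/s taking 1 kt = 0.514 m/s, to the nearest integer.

41 m/s

ΔP = 1010 − 941 = 69 hPa.
V ≈ 6.05 × 69^0.609 = 6.05 × 13.178 ≈ 79.729 kt.
79.729 × 0.514 ≈ 40.98 m/s → 41 m/s.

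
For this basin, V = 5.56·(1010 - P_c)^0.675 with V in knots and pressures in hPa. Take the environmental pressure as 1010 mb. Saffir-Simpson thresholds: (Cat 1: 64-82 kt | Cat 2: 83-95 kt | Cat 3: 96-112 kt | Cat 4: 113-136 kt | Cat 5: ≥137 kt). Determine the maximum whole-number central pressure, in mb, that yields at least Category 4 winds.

923 mb

Category 4 begins at V = 113 kt.
Required ΔP = (113/5.56)^(1/0.675) = 20.324^1.481 ≈ 86.65 mb.
P_c ≤ 1010 − 86.65 = 923.35, so the highest integer P_c is 923 mb.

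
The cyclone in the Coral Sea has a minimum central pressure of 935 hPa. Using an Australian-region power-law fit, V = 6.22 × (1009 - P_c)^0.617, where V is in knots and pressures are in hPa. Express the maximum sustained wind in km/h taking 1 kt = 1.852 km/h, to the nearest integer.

164 km/h

ΔP = 1009 − 935 = 74 hPa.
V ≈ 6.22 × 74^0.617 = 6.22 × 14.234 ≈ 88.533 kt.
88.533 × 1.852 ≈ 163.96 km/h → 164 km/h.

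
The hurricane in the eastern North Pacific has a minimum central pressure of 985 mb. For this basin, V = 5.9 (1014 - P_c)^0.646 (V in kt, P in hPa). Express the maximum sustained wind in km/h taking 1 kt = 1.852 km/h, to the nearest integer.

96 km/h

ΔP = 1014 − 985 = 29 mb.
V ≈ 5.9 × 29^0.646 = 5.9 × 8.805 ≈ 51.947 kt.
51.947 × 1.852 ≈ 96.21 km/h → 96 km/h.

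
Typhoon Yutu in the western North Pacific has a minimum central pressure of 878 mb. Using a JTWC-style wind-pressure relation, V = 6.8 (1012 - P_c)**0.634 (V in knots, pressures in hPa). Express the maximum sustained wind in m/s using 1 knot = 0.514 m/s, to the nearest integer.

ΔP = 1012 − 878 = 134 mb.
V ≈ 6.8 × 134^0.634 = 6.8 × 22.314 ≈ 151.738 kt.
151.738 × 0.514 ≈ 77.99 m/s → 78 m/s.

78 m/s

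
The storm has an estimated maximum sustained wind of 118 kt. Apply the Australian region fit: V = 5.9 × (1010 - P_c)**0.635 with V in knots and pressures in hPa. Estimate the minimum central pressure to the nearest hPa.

ΔP = (V / 5.9)^(1/0.635) = (118/5.9)^1.575.
118/5.9 = 20.000; 20.000^1.575 ≈ 111.91 hPa.
P_c = 1010 − 111.91 = 898.09 ≈ 898 hPa.

898 hPa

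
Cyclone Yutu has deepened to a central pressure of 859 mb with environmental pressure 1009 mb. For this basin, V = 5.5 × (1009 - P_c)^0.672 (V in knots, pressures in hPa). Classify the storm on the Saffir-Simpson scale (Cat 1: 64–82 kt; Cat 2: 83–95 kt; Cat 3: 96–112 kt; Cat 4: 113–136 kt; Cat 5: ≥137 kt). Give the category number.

ΔP = 1009 − 859 = 150 mb.
V ≈ 5.5 × 150^0.672 = 5.5 × 29.00 ≈ 159 kt.
159 kt falls in the Category 5 band.

5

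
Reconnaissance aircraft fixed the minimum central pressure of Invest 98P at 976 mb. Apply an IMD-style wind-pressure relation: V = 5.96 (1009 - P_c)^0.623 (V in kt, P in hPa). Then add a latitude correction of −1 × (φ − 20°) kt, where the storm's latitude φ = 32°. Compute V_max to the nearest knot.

41 kt

ΔP = 1009 − 976 = 33 mb.
33^0.623 ≈ 8.831.
V ≈ 5.96 × 8.831 ≈ 52.6 kt.
Latitude correction: −1 × (32 − 20) = -12 kt.
Corrected V ≈ 40.6 kt → 41 kt.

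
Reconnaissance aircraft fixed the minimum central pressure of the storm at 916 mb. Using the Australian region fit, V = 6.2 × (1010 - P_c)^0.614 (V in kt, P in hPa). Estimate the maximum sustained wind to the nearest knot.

101 kt

ΔP = 1010 − 916 = 94 mb.
94^0.614 ≈ 16.274.
V ≈ 6.2 × 16.274 ≈ 100.9 kt.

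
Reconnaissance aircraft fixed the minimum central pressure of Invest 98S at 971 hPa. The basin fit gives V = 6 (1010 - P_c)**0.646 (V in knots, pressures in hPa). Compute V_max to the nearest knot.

64 kt

ΔP = 1010 − 971 = 39 hPa.
39^0.646 ≈ 10.662.
V ≈ 6 × 10.662 ≈ 64.0 kt.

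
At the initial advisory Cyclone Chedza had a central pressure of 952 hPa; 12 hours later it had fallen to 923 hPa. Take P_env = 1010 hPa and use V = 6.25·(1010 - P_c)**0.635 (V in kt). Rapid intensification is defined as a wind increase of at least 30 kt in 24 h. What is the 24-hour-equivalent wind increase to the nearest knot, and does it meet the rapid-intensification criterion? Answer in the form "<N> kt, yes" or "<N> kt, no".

V₁: ΔP = 58, V ≈ 6.25 × 58^0.635 ≈ 82.35 kt.
V₂: ΔP = 87, V ≈ 6.25 × 87^0.635 ≈ 106.53 kt.
ΔV over 12 h = 24.18 kt → 24 h equivalent = 24.18 × 24/12 ≈ 48.36 kt.
48 kt ≥ 30 kt ⇒ rapid intensification.

48 kt, yes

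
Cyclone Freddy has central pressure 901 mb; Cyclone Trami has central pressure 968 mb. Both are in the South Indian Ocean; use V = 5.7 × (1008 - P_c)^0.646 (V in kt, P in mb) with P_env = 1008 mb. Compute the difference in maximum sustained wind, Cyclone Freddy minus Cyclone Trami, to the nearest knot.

55 kt

Cyclone Freddy: ΔP = 107; V ≈ 5.7 × 107^0.646 ≈ 116.64 kt.
Cyclone Trami: ΔP = 40; V ≈ 5.7 × 40^0.646 ≈ 61.77 kt.
Difference ≈ 116.64 − 61.77 = 54.87 → 55 kt.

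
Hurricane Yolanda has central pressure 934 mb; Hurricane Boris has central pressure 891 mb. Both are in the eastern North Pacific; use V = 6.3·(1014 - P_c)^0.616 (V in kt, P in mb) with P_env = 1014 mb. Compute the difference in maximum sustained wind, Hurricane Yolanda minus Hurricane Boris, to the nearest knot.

Hurricane Yolanda: ΔP = 80; V ≈ 6.3 × 80^0.616 ≈ 93.68 kt.
Hurricane Boris: ΔP = 123; V ≈ 6.3 × 123^0.616 ≈ 122.10 kt.
Difference ≈ 93.68 − 122.10 = -28.42 → -28 kt.

-28 kt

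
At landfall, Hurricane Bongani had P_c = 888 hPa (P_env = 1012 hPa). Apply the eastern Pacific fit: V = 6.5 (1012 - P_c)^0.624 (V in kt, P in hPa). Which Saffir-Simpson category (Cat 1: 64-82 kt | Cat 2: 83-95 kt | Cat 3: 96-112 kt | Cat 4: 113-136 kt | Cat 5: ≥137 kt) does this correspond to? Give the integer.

ΔP = 1012 − 888 = 124 hPa.
V ≈ 6.5 × 124^0.624 = 6.5 × 20.24 ≈ 132 kt.
132 kt falls in the Category 4 band.

4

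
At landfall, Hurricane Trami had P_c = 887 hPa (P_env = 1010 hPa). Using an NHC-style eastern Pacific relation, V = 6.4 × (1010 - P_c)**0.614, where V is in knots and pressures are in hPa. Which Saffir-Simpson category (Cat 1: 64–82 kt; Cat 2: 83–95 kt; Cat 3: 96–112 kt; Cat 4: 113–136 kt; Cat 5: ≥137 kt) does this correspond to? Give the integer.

4

ΔP = 1010 − 887 = 123 hPa.
V ≈ 6.4 × 123^0.614 = 6.4 × 19.20 ≈ 123 kt.
123 kt falls in the Category 4 band.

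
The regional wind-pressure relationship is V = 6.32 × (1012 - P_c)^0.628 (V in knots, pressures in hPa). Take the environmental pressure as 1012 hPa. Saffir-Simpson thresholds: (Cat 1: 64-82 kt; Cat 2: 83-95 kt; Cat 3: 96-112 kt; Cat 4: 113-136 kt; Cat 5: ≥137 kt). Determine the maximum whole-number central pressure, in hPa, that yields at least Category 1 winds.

972 hPa

Category 1 begins at V = 64 kt.
Required ΔP = (64/6.32)^(1/0.628) = 10.127^1.592 ≈ 39.91 hPa.
P_c ≤ 1012 − 39.91 = 972.09, so the highest integer P_c is 972 hPa.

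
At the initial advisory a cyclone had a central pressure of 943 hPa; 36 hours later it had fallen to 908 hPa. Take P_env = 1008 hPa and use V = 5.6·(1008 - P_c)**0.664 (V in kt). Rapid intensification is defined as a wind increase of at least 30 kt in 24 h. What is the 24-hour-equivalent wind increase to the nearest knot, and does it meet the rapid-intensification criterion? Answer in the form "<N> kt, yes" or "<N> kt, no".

V₁: ΔP = 65, V ≈ 5.6 × 65^0.664 ≈ 89.53 kt.
V₂: ΔP = 100, V ≈ 5.6 × 100^0.664 ≈ 119.18 kt.
ΔV over 36 h = 29.65 kt → 24 h equivalent = 29.65 × 24/36 ≈ 19.77 kt.
20 kt < 30 kt ⇒ not rapid intensification.

20 kt, no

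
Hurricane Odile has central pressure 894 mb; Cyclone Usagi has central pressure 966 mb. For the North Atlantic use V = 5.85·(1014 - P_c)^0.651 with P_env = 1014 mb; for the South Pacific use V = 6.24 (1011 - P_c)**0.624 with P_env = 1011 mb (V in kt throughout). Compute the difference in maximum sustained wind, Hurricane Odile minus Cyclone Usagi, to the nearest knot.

Hurricane Odile: ΔP = 120; V ≈ 5.85 × 120^0.651 ≈ 132.04 kt.
Cyclone Usagi: ΔP = 45; V ≈ 6.24 × 45^0.624 ≈ 67.11 kt.
Difference ≈ 132.04 − 67.11 = 64.93 → 65 kt.

65 kt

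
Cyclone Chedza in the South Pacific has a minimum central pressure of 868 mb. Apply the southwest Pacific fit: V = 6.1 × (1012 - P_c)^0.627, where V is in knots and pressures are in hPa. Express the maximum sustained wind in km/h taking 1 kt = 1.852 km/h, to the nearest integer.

ΔP = 1012 − 868 = 144 mb.
V ≈ 6.1 × 144^0.627 = 6.1 × 22.558 ≈ 137.601 kt.
137.601 × 1.852 ≈ 254.84 km/h → 255 km/h.

255 km/h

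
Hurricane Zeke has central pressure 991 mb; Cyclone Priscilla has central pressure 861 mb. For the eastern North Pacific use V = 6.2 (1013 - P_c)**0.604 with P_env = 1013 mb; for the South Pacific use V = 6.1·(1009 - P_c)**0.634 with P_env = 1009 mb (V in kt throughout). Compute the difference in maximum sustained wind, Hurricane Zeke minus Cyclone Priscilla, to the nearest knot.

Hurricane Zeke: ΔP = 22; V ≈ 6.2 × 22^0.604 ≈ 40.11 kt.
Cyclone Priscilla: ΔP = 148; V ≈ 6.1 × 148^0.634 ≈ 144.97 kt.
Difference ≈ 40.11 − 144.97 = -104.86 → -105 kt.

-105 kt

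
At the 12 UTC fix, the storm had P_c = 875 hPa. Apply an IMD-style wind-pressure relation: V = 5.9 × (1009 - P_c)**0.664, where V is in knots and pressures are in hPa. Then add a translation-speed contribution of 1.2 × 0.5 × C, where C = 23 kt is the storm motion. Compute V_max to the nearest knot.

166 kt

ΔP = 1009 − 875 = 134 hPa.
134^0.664 ≈ 25.846.
V ≈ 5.9 × 25.846 ≈ 152.5 kt.
Translation term: 1.2 × 0.5 × 23 = 13.8 kt.
Corrected V ≈ 166.3 kt → 166 kt.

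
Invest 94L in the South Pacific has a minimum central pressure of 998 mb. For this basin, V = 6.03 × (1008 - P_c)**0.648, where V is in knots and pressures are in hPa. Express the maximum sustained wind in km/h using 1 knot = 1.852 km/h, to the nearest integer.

ΔP = 1008 − 998 = 10 mb.
V ≈ 6.03 × 10^0.648 = 6.03 × 4.446 ≈ 26.811 kt.
26.811 × 1.852 ≈ 49.65 km/h → 50 km/h.

50 km/h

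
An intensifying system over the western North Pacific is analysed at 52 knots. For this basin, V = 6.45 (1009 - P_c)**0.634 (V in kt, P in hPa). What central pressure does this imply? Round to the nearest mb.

ΔP = (V / 6.45)^(1/0.634) = (52/6.45)^1.577.
52/6.45 = 8.062; 8.062^1.577 ≈ 26.90 mb.
P_c = 1009 − 26.90 = 982.10 ≈ 982 mb.

982 mb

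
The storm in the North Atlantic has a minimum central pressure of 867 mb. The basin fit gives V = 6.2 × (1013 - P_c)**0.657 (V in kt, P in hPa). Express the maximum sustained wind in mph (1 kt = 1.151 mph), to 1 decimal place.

ΔP = 1013 − 867 = 146 mb.
V ≈ 6.2 × 146^0.657 = 6.2 × 26.423 ≈ 163.822 kt.
163.822 × 1.151 ≈ 188.56 mph → 188.6 mph.

188.6 mph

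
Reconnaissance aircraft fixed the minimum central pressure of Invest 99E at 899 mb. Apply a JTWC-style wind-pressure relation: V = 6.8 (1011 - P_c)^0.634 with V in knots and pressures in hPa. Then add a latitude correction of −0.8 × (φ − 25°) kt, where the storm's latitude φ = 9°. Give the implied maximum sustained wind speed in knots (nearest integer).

ΔP = 1011 − 899 = 112 mb.
112^0.634 ≈ 19.916.
V ≈ 6.8 × 19.916 ≈ 135.4 kt.
Latitude correction: −0.8 × (9 − 25) = 12.8 kt.
Corrected V ≈ 148.2 kt → 148 kt.

148 kt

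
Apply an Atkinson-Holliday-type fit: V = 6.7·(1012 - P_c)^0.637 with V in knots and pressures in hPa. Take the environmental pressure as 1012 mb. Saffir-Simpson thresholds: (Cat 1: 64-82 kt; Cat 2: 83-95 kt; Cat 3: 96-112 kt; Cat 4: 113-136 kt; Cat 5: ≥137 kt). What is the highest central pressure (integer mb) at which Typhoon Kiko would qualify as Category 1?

Category 1 begins at V = 64 kt.
Required ΔP = (64/6.7)^(1/0.637) = 9.552^1.570 ≈ 34.56 mb.
P_c ≤ 1012 − 34.56 = 977.44, so the highest integer P_c is 977 mb.

977 mb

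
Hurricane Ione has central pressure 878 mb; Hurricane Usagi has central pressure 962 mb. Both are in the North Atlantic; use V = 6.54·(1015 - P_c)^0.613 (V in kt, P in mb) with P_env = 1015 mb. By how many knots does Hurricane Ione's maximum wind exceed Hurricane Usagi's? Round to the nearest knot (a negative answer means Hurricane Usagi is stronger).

59 kt

Hurricane Ione: ΔP = 137; V ≈ 6.54 × 137^0.613 ≈ 133.47 kt.
Hurricane Usagi: ΔP = 53; V ≈ 6.54 × 53^0.613 ≈ 74.57 kt.
Difference ≈ 133.47 − 74.57 = 58.90 → 59 kt.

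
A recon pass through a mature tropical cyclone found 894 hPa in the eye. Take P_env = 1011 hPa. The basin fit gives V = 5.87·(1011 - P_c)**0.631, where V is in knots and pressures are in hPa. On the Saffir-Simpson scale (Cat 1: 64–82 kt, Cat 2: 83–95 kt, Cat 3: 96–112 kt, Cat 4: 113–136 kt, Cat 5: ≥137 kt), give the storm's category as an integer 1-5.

ΔP = 1011 − 894 = 117 hPa.
V ≈ 5.87 × 117^0.631 = 5.87 × 20.18 ≈ 118 kt.
118 kt falls in the Category 4 band.

4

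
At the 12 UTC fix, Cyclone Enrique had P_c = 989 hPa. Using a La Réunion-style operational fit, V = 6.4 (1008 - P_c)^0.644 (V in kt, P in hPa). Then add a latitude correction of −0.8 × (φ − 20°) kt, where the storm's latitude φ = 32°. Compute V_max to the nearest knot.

33 kt

ΔP = 1008 − 989 = 19 hPa.
19^0.644 ≈ 6.661.
V ≈ 6.4 × 6.661 ≈ 42.6 kt.
Latitude correction: −0.8 × (32 − 20) = -9.6 kt.
Corrected V ≈ 33 kt → 33 kt.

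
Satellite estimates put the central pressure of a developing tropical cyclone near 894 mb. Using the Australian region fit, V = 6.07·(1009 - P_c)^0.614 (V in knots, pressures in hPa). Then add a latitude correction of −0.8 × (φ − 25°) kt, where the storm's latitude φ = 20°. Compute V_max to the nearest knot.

116 kt

ΔP = 1009 − 894 = 115 mb.
115^0.614 ≈ 18.419.
V ≈ 6.07 × 18.419 ≈ 111.8 kt.
Latitude correction: −0.8 × (20 − 25) = 4 kt.
Corrected V ≈ 115.8 kt → 116 kt.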